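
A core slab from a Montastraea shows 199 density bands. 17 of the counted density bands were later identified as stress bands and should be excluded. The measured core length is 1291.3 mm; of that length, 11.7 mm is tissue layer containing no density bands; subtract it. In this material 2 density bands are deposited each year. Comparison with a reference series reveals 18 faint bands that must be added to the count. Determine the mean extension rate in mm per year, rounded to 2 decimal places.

12.80 mm per year

Adjusted count: 199 − 17 + 18 = 200 density bands.
Dividing by 2 density bands per year: 200 / 2 = 100 years.
The growth record spans 1291.3 − 11.7 = 1279.6 mm.
1279.6 mm over 100 years gives 1279.6 / 100 ≈ 12.80 mm per year.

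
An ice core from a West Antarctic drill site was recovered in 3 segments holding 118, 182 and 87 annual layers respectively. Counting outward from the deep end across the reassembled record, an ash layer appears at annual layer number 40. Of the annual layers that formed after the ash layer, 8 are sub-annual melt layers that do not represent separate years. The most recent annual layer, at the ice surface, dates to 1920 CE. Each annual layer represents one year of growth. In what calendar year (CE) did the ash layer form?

Total annual layers = 118 + 182 + 87 = 387.
387 − 40 = 347 annual layers lie beyond the ash layer toward the ice surface.
Excluding 8 false annual layers: 347 − 8 = 339.
1920 − 339 = 1581 CE.

1581 CE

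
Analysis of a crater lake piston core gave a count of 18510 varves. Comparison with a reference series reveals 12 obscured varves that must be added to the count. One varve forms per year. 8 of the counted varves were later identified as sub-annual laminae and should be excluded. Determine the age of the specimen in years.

18514 years

Adjusted count: 18510 − 8 + 12 = 18514 varves.
At one varve per year, that is 18514 years.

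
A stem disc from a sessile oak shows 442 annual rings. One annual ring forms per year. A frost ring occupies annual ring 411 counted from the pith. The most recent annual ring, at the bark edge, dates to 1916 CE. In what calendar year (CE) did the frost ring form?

The frost ring sits at annual ring 411 from the pith, so 442 − 411 = 31 annual rings formed after it.
1916 − 31 = 1885 CE.

1885 CE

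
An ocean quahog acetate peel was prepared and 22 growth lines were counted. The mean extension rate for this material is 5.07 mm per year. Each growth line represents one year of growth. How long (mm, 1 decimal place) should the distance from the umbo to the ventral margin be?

22 years of growth are recorded.
Predicted length = 5.07 mm/year × 22 years = 111.5 mm.

111.5 mm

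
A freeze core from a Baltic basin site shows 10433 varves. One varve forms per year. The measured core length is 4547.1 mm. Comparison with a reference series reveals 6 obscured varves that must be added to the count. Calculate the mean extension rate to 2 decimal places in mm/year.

Correcting the raw count gives 10433 + 6 = 10439 true varves.
Mean rate = 4547.1 mm / 10439 years ≈ 0.44 mm/year.

0.44 mm/year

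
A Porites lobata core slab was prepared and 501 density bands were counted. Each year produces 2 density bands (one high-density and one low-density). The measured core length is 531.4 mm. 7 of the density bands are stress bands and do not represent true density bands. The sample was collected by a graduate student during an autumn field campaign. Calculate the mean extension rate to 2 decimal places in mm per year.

2.15 mm per year

Adjusted count: 501 − 7 = 494 density bands.
With 2 density bands per year, 494 / 2 = 247 years.
Extension rate ≈ 531.4 / 247 = 2.15 mm per year.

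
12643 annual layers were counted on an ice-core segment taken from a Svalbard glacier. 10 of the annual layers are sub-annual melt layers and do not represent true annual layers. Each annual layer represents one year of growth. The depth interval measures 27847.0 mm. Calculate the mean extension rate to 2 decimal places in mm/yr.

Adjusted count: 12643 − 10 = 12633 annual layers.
Extension rate ≈ 27847.0 / 12633 = 2.20 mm/yr.

2.20 mm/yr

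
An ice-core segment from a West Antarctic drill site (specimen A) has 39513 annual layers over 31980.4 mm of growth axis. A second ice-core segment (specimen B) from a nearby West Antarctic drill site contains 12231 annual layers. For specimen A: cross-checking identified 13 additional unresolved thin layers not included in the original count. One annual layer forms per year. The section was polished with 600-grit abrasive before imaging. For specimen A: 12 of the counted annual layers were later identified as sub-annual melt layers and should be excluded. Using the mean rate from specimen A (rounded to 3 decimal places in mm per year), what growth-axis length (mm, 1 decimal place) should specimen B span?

9894.9 mm

Specimen A: after corrections the count is 39513 − 12 + 13 = 39514 annual layers.
A: 31980.4 mm over 39514 years gives 31980.4 / 39514 ≈ 0.809 mm/year.
B's length ≈ 0.809 × 12231 = 9894.9 mm.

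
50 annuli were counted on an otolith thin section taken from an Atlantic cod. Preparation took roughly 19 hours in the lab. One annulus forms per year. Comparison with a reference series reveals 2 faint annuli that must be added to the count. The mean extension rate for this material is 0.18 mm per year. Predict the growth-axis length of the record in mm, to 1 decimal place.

After corrections the count is 50 + 2 = 52 annuli.
52 years at 0.18 mm/year gives 0.18 × 52 = 9.4 mm.

9.4 mm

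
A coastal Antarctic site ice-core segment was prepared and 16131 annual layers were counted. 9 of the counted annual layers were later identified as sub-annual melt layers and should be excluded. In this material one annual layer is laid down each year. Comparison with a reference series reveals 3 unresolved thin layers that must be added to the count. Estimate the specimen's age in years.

True annual layer count = 16131 − 9 + 3 = 16125.
At one annual layer per year, that is 16125 years.

16125 years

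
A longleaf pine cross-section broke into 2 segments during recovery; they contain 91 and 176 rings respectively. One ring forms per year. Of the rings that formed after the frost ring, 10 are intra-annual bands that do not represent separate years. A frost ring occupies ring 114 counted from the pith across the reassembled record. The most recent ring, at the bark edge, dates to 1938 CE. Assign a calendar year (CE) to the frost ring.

1795 CE

Total rings = 91 + 176 = 267.
Between ring 114 and the bark edge there are 267 − 114 = 153 rings.
153 − 10 false = 143 true rings after the frost ring.
Counting back 143 years from 1938 CE places the frost ring in 1938 − 143 = 1795 CE.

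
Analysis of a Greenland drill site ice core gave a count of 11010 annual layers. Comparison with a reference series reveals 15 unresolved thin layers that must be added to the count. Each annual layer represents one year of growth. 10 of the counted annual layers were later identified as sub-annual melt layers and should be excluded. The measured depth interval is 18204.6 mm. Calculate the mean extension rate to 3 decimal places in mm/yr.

1.653 mm/yr

Correcting the raw count gives 11010 − 10 + 15 = 11015 true annual layers.
18204.6 mm over 11015 years gives 18204.6 / 11015 ≈ 1.653 mm/yr.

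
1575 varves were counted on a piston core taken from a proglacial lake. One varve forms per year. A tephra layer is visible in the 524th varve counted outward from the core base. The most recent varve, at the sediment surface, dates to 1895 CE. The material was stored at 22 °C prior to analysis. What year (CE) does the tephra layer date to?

844 CE

The tephra layer sits at varve 524 from the core base, so 1575 − 524 = 1051 varves formed after it.
1895 − 1051 = 844 CE.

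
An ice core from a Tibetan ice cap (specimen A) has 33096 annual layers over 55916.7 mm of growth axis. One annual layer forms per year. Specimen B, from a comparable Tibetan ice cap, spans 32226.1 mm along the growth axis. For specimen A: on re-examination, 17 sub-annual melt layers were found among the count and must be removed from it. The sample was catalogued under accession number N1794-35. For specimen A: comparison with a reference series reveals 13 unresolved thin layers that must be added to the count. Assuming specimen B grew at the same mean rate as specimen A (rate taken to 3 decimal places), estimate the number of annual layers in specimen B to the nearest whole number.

Specimen A: correcting the raw count gives 33096 − 17 + 13 = 33092 true annual layers.
A: 55916.7 mm over 33092 years gives 55916.7 / 33092 ≈ 1.690 mm/yr.
For B, 32226.1 / 1.690 = 19068.70 years ≈ 19069 annual layers.

19069 annual layers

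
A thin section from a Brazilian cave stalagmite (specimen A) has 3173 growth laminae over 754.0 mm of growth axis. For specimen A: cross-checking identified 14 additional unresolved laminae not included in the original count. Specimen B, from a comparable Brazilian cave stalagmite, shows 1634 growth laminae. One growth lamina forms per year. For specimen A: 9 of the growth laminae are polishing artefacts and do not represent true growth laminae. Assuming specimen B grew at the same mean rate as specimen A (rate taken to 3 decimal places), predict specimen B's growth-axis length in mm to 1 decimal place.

Specimen A: correcting the raw count gives 3173 − 9 + 14 = 3178 true growth laminae.
A: Mean rate = 754.0 mm / 3178 years ≈ 0.237 mm/yr.
Length of B = 0.237 × 1634 = 387.3 mm.

387.3 mm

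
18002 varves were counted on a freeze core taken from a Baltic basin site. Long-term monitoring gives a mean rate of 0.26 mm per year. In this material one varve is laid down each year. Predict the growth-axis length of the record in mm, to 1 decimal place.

4680.5 mm

18002 years of growth are recorded.
18002 years at 0.26 mm/year gives 0.26 × 18002 = 4680.5 mm.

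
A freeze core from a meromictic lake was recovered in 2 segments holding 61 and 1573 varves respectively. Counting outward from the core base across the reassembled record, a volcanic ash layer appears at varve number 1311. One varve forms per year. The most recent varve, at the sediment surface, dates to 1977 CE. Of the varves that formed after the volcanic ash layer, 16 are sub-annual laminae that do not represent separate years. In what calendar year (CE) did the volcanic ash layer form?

1670 CE

Total varves = 61 + 1573 = 1634.
1634 − 1311 = 323 varves lie beyond the volcanic ash layer toward the sediment surface.
Removing the 16 false varves leaves 323 − 16 = 307 true varves beyond the volcanic ash layer.
The varve at the sediment surface is 1977 CE, so the volcanic ash layer dates to 1977 − 307 = 1670 CE.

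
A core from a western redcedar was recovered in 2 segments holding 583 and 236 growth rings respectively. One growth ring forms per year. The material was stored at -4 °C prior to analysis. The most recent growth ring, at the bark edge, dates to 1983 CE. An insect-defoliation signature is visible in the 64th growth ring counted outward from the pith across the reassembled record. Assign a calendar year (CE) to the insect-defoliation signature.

1228 CE

Total growth rings = 583 + 236 = 819.
Between growth ring 64 and the bark edge there are 819 − 64 = 755 growth rings.
The growth ring at the bark edge is 1983 CE, so the insect-defoliation signature dates to 1983 − 755 = 1228 CE.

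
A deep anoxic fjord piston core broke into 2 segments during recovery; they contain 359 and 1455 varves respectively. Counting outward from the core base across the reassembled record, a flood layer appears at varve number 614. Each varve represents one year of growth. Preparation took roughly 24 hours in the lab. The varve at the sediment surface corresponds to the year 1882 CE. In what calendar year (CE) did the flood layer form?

Total varves = 359 + 1455 = 1814.
The flood layer sits at varve 614 from the core base, so 1814 − 614 = 1200 varves formed after it.
The varve at the sediment surface is 1882 CE, so the flood layer dates to 1882 − 1200 = 682 CE.

682 CE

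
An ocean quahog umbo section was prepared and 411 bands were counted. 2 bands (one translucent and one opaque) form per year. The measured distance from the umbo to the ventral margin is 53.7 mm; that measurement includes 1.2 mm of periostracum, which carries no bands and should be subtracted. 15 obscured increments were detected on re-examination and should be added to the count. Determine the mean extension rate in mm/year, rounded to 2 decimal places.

0.25 mm/year

Adjusted count: 411 + 15 = 426 bands.
426 bands at 2 per year is 426 / 2 = 213 years.
The growth record spans 53.7 − 1.2 = 52.5 mm.
Mean rate = 52.5 mm / 213 years ≈ 0.25 mm/year.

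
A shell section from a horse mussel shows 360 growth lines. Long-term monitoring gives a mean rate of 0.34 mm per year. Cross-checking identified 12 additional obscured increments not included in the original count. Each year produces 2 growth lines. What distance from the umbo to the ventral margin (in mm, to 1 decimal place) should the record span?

63.2 mm

Correcting the raw count gives 360 + 12 = 372 true growth lines.
372 growth lines at 2 per year is 372 / 2 = 186 years.
186 years at 0.34 mm/year gives 0.34 × 186 = 63.2 mm.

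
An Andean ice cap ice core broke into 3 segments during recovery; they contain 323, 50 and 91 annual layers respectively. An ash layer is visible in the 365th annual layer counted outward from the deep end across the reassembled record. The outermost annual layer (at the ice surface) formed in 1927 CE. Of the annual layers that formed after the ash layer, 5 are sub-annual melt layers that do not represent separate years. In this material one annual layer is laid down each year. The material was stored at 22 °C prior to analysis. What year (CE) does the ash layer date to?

Total annual layers = 323 + 50 + 91 = 464.
The ash layer sits at annual layer 365 from the deep end, so 464 − 365 = 99 annual layers formed after it.
Excluding 5 false annual layers: 99 − 5 = 94.
The annual layer at the ice surface is 1927 CE, so the ash layer dates to 1927 − 94 = 1833 CE.

1833 CE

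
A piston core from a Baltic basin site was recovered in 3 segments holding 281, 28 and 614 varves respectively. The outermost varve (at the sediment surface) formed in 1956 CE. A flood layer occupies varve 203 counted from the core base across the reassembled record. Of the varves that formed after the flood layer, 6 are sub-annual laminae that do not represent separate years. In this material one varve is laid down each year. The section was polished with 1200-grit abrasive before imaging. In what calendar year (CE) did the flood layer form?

1242 CE

Total varves = 281 + 28 + 614 = 923.
The flood layer sits at varve 203 from the core base, so 923 − 203 = 720 varves formed after it.
Excluding 6 false varves: 720 − 6 = 714.
The varve at the sediment surface is 1956 CE, so the flood layer dates to 1956 − 714 = 1242 CE.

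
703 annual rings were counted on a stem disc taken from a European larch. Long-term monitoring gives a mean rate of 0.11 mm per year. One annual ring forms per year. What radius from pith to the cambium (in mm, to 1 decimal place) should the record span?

77.3 mm

The record spans 703 years at 0.11 mm per year.
703 years at 0.11 mm/year gives 0.11 × 703 = 77.3 mm.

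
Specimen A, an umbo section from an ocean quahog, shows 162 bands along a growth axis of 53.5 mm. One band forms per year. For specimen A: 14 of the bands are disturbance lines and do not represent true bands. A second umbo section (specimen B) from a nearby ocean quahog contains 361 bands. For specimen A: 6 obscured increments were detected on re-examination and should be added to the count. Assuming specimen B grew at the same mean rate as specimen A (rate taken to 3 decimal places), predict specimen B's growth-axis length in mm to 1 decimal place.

Specimen A: correcting the raw count gives 162 − 14 + 6 = 154 true bands.
A: Extension rate ≈ 53.5 / 154 = 0.347 mm/yr.
For B, 0.347 mm/year × 361 years = 125.3 mm.

125.3 mm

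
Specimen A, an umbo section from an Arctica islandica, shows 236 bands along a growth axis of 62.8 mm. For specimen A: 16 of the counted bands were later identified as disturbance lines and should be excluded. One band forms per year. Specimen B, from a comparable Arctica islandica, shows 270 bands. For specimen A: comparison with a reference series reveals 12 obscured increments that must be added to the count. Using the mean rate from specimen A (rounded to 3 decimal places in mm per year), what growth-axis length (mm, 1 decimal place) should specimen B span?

Specimen A: correcting the raw count gives 236 − 16 + 12 = 232 true bands.
A: Extension rate ≈ 62.8 / 232 = 0.271 mm/year.
Length of B = 0.271 × 270 = 73.2 mm.

73.2 mm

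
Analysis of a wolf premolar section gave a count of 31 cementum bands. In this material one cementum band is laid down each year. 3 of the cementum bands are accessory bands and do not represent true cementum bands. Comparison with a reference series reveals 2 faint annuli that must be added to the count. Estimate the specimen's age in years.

After corrections the count is 31 − 3 + 2 = 30 cementum bands.
With a one-to-one cementum band periodicity this is 30 years.

30 years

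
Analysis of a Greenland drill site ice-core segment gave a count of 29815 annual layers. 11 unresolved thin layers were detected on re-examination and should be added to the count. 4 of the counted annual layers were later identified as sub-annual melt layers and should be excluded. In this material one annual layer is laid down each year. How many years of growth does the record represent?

Correcting the raw count gives 29815 − 4 + 11 = 29822 true annual layers.
One annual layer per year makes the duration 29822 years.

29822 years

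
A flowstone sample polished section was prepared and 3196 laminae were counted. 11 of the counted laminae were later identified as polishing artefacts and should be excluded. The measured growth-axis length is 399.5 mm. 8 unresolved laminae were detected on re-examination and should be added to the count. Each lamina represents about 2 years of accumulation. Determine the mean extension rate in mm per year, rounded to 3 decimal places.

True lamina count = 3196 − 11 + 8 = 3193.
At 2 years per lamina, 3193 × 2 = 6386 years.
399.5 mm over 6386 years gives 399.5 / 6386 ≈ 0.063 mm per year.

0.063 mm per year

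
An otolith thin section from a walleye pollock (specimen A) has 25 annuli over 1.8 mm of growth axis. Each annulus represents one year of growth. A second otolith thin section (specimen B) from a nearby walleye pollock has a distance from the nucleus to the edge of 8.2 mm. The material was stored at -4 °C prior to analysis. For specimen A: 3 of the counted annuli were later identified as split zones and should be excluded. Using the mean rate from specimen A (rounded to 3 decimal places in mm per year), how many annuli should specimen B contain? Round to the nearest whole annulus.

Specimen A: correcting the raw count gives 25 − 3 = 22 true annuli.
A: Mean rate = 1.8 mm / 22 years ≈ 0.082 mm/year.
B spans 8.2 / 0.082 = 100.00 years ≈ 100 annuli.

100 annuli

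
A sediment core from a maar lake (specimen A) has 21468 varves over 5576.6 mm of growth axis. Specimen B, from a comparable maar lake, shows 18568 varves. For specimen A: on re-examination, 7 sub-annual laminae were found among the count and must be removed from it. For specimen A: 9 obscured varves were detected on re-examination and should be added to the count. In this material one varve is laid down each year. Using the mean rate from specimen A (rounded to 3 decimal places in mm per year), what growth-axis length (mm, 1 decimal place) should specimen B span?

Specimen A: after corrections the count is 21468 − 7 + 9 = 21470 varves.
A: Mean rate = 5576.6 mm / 21470 years ≈ 0.260 mm/year.
B's length ≈ 0.260 × 18568 = 4827.7 mm.

4827.7 mm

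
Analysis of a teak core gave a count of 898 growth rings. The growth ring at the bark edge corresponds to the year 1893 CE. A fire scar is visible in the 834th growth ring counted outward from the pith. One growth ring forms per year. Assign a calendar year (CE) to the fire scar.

1829 CE

The fire scar sits at growth ring 834 from the pith, so 898 − 834 = 64 growth rings formed after it.
The growth ring at the bark edge is 1893 CE, so the fire scar dates to 1893 − 64 = 1829 CE.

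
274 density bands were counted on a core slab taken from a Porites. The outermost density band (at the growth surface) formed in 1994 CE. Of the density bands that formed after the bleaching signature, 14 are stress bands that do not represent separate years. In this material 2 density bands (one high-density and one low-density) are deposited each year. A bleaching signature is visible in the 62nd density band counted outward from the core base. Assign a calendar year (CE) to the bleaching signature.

Between density band 62 and the growth surface there are 274 − 62 = 212 density bands.
Removing the 14 false density bands leaves 212 − 14 = 198 true density bands beyond the bleaching signature.
With 2 density bands per year, 198 / 2 = 99 years.
The density band at the growth surface is 1994 CE, so the bleaching signature dates to 1994 − 99 = 1895 CE.

1895 CE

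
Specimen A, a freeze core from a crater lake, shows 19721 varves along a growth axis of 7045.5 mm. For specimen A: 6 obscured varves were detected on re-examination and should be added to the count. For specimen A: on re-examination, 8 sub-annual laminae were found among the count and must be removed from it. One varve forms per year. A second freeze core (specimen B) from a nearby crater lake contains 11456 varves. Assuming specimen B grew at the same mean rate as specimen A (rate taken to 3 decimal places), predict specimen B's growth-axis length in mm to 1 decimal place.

4089.8 mm

Specimen A: after corrections the count is 19721 − 8 + 6 = 19719 varves.
A: 7045.5 mm over 19719 years gives 7045.5 / 19719 ≈ 0.357 mm per year.
Length of B = 0.357 × 11456 = 4089.8 mm.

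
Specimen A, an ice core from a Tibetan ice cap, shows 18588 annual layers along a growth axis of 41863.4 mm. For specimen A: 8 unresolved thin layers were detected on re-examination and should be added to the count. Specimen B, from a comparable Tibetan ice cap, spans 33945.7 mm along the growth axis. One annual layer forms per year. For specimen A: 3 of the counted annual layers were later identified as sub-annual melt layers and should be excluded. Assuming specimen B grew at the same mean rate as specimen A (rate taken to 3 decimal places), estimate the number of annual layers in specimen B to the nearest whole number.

15074 annual layers

Specimen A: adjusted count: 18588 − 3 + 8 = 18593 annual layers.
A: 41863.4 mm over 18593 years gives 41863.4 / 18593 ≈ 2.252 mm per year.
For B, 33945.7 / 2.252 = 15073.58 years ≈ 15074 annual layers.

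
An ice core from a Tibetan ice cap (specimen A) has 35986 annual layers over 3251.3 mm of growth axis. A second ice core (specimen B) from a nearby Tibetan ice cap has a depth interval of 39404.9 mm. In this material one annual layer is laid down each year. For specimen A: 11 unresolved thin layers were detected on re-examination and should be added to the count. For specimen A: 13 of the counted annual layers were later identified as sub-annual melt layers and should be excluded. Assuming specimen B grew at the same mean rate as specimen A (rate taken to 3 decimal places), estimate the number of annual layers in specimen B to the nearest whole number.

Specimen A: adjusted count: 35986 − 13 + 11 = 35984 annual layers.
A: Mean rate = 3251.3 mm / 35984 years ≈ 0.090 mm/year.
Specimen B: 39404.9 mm / 0.090 mm per year = 437832.22 years ≈ 437832 annual layers.

437832 annual layers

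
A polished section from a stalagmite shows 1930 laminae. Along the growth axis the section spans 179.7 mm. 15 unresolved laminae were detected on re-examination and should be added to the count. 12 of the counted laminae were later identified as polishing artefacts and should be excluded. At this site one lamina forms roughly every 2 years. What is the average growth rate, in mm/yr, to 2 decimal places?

0.05 mm/yr

Correcting the raw count gives 1930 − 12 + 15 = 1933 true laminae.
At 2 years per lamina, 1933 × 2 = 3866 years.
179.7 mm over 3866 years gives 179.7 / 3866 ≈ 0.05 mm/yr.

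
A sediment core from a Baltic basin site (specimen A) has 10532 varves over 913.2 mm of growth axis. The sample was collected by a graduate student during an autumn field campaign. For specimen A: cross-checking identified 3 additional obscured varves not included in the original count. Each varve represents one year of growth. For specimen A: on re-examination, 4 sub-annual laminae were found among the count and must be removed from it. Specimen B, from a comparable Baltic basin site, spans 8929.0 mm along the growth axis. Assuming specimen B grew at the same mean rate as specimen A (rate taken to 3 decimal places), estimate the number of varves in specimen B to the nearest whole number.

Specimen A: true varve count = 10532 − 4 + 3 = 10531.
A: Extension rate ≈ 913.2 / 10531 = 0.087 mm per year.
For B, 8929.0 / 0.087 = 102632.18 years ≈ 102632 varves.

102632 varves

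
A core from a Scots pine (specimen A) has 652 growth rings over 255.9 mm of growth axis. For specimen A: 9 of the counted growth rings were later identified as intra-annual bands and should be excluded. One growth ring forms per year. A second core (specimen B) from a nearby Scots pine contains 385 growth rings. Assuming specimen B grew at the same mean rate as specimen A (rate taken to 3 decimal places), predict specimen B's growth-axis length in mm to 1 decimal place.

153.2 mm

Specimen A: adjusted count: 652 − 9 = 643 growth rings.
A: Extension rate ≈ 255.9 / 643 = 0.398 mm/year.
Length of B = 0.398 × 385 = 153.2 mm.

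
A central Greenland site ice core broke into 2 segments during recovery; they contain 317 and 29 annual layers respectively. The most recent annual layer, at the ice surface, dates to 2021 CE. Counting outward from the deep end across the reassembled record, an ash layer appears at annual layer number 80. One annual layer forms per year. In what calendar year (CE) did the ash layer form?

Total annual layers = 317 + 29 = 346.
346 − 80 = 266 annual layers lie beyond the ash layer toward the ice surface.
The annual layer at the ice surface is 2021 CE, so the ash layer dates to 2021 − 266 = 1755 CE.

1755 CE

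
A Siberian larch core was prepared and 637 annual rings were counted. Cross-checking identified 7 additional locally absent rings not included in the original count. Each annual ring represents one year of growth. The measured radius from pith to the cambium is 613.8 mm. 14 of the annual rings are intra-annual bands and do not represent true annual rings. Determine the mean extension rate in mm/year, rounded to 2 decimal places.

0.97 mm/year

After corrections the count is 637 − 14 + 7 = 630 annual rings.
Mean rate = 613.8 mm / 630 years ≈ 0.97 mm/year.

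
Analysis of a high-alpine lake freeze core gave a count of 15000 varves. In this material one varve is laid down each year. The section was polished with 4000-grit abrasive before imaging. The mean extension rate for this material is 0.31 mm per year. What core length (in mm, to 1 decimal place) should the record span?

4650.0 mm

The record spans 15000 years at 0.31 mm per year.
15000 years at 0.31 mm/year gives 0.31 × 15000 = 4650.0 mm.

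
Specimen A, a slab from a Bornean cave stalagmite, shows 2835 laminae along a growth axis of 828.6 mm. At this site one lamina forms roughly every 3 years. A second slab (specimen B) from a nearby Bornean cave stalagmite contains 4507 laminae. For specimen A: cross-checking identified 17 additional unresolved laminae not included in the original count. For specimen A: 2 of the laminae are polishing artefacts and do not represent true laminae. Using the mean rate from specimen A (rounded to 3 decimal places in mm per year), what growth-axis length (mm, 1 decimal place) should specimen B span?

1311.5 mm

Specimen A: adjusted count: 2835 − 2 + 17 = 2850 laminae.
Specimen A: multiplying by 3 years per lamina: 2850 × 3 = 8550 years.
A: Mean rate = 828.6 mm / 8550 years ≈ 0.097 mm/year.
Specimen B: 4507 laminae at 3 years each span 4507 × 3 = 13521 years. B's length ≈ 0.097 × 13521 = 1311.5 mm.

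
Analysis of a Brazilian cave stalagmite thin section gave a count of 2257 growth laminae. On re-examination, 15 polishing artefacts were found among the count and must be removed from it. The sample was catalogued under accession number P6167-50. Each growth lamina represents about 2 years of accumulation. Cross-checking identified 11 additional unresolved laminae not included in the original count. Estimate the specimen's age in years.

4506 years

True growth lamina count = 2257 − 15 + 11 = 2253.
2253 growth laminae at 2 years each span 2253 × 2 = 4506 years.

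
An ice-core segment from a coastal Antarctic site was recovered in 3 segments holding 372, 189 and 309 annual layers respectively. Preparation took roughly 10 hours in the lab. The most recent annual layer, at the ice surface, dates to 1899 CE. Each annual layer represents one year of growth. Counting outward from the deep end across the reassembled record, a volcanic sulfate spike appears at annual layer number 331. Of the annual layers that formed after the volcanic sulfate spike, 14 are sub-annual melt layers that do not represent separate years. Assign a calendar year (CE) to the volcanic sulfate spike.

Total annual layers = 372 + 189 + 309 = 870.
870 − 331 = 539 annual layers lie beyond the volcanic sulfate spike toward the ice surface.
Excluding 14 false annual layers: 539 − 14 = 525.
1899 − 525 = 1374 CE.

1374 CE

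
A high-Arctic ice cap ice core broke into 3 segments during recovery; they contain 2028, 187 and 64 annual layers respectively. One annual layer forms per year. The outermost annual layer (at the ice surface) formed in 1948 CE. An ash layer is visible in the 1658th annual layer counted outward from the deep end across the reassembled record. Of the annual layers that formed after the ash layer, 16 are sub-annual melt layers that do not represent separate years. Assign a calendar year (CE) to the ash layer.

Total annual layers = 2028 + 187 + 64 = 2279.
The ash layer sits at annual layer 1658 from the deep end, so 2279 − 1658 = 621 annual layers formed after it.
Excluding 16 false annual layers: 621 − 16 = 605.
The annual layer at the ice surface is 1948 CE, so the ash layer dates to 1948 − 605 = 1343 CE.

1343 CE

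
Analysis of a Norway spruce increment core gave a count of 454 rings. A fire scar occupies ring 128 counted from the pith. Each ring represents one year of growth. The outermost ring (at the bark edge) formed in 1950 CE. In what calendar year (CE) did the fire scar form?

1624 CE

The fire scar sits at ring 128 from the pith, so 454 − 128 = 326 rings formed after it.
The ring at the bark edge is 1950 CE, so the fire scar dates to 1950 − 326 = 1624 CE.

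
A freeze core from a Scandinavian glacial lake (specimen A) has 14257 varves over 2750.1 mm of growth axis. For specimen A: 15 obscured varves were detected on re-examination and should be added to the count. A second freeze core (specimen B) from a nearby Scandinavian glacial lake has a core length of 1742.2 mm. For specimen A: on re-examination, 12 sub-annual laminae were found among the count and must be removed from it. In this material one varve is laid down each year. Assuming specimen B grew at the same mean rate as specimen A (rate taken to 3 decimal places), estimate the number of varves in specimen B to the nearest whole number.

9027 varves

Specimen A: adjusted count: 14257 − 12 + 15 = 14260 varves.
A: Mean rate = 2750.1 mm / 14260 years ≈ 0.193 mm/yr.
For B, 1742.2 / 0.193 = 9026.94 years ≈ 9027 varves.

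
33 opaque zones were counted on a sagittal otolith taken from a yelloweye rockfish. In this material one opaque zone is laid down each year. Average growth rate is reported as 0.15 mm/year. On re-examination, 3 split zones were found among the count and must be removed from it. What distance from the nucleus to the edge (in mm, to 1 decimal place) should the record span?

After corrections the count is 33 − 3 = 30 opaque zones.
30 years at 0.15 mm/year gives 0.15 × 30 = 4.5 mm.

4.5 mm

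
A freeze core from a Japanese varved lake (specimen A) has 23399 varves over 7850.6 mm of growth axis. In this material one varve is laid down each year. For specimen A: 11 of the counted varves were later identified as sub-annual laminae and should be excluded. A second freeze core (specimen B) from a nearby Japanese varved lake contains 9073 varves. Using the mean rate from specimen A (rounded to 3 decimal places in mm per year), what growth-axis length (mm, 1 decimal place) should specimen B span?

3048.5 mm

Specimen A: adjusted count: 23399 − 11 = 23388 varves.
A: Extension rate ≈ 7850.6 / 23388 = 0.336 mm/year.
Length of B = 0.336 × 9073 = 3048.5 mm.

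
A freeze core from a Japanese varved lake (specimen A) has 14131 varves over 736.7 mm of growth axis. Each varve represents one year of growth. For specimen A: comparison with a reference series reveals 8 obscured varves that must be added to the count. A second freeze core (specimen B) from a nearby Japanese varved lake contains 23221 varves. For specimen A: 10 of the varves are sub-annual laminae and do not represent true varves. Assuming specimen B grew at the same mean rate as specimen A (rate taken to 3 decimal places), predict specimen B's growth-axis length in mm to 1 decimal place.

Specimen A: true varve count = 14131 − 10 + 8 = 14129.
A: 736.7 mm over 14129 years gives 736.7 / 14129 ≈ 0.052 mm/year.
Length of B = 0.052 × 23221 = 1207.5 mm.

1207.5 mm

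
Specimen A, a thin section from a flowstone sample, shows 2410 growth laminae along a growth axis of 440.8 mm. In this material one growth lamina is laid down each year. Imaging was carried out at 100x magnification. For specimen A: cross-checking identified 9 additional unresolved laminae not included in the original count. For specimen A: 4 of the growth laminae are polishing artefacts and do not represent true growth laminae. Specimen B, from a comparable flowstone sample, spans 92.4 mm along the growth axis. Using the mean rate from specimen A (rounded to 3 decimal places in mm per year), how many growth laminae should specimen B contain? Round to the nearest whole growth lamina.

505 growth laminae

Specimen A: after corrections the count is 2410 − 4 + 9 = 2415 growth laminae.
A: Extension rate ≈ 440.8 / 2415 = 0.183 mm/yr.
For B, 92.4 / 0.183 = 504.92 years ≈ 505 growth laminae.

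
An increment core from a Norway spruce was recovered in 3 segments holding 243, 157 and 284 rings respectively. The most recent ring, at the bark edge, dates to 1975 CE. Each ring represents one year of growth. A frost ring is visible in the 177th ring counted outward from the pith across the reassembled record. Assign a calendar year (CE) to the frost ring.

1468 CE

Total rings = 243 + 157 + 284 = 684.
684 − 177 = 507 rings lie beyond the frost ring toward the bark edge.
The ring at the bark edge is 1975 CE, so the frost ring dates to 1975 − 507 = 1468 CE.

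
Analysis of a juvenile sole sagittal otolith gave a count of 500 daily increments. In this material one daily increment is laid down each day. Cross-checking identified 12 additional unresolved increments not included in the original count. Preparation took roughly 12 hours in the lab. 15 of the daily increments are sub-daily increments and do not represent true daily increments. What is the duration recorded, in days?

497 d

True daily increment count = 500 − 15 + 12 = 497.
With a one-to-one daily increment periodicity this is 497 days.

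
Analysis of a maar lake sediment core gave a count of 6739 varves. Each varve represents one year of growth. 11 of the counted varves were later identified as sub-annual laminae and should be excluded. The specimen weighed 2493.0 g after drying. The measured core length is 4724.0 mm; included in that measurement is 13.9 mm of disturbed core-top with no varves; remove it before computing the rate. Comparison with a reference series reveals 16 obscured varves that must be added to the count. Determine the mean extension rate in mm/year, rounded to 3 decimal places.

Adjusted count: 6739 − 11 + 16 = 6744 varves.
Removing the 13.9 mm offcut leaves 4724.0 − 13.9 = 4710.1 mm.
Mean rate = 4710.1 mm / 6744 years ≈ 0.698 mm/year.

0.698 mm/year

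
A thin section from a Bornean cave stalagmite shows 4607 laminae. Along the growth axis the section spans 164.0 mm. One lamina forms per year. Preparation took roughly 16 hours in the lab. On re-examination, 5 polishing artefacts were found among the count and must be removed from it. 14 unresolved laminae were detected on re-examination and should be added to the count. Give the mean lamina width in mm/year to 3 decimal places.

0.036 mm/year

After corrections the count is 4607 − 5 + 14 = 4616 laminae.
164.0 mm over 4616 years gives 164.0 / 4616 ≈ 0.036 mm/year.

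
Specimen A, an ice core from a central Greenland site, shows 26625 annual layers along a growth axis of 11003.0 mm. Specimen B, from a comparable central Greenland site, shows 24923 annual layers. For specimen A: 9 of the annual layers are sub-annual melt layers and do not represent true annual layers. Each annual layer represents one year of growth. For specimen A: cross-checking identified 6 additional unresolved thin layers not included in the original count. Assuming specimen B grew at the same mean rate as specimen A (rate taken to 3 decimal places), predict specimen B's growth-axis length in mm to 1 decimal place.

10293.2 mm

Specimen A: true annual layer count = 26625 − 9 + 6 = 26622.
A: Extension rate ≈ 11003.0 / 26622 = 0.413 mm per year.
For B, 0.413 mm/year × 24923 years = 10293.2 mm.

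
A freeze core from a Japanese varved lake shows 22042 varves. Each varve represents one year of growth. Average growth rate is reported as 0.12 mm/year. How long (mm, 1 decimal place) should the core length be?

The record spans 22042 years at 0.12 mm per year.
22042 years at 0.12 mm/year gives 0.12 × 22042 = 2645.0 mm.

2645.0 mm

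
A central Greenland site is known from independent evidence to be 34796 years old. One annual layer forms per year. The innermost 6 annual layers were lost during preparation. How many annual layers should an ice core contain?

34790 annual layers

Expected annual layers over 34796 years: 34796.
Subtracting the 6 annual layers not captured gives 34796 − 6 = 34790 annual layers in the record.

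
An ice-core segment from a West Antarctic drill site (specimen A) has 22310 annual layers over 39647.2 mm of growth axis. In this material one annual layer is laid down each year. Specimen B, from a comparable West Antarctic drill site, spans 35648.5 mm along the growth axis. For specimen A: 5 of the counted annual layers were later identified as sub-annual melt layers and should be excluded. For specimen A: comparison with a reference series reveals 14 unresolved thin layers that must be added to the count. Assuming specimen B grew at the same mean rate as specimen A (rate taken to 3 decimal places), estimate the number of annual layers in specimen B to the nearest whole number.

20072 annual layers

Specimen A: after corrections the count is 22310 − 5 + 14 = 22319 annual layers.
A: Extension rate ≈ 39647.2 / 22319 = 1.776 mm/yr.
Specimen B: 35648.5 mm / 1.776 mm per year = 20072.35 years ≈ 20072 annual layers.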